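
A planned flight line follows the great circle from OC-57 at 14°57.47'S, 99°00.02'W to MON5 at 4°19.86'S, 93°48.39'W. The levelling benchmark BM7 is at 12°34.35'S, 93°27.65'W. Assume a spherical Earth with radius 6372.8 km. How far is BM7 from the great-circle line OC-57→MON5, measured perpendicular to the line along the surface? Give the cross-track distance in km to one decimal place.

425.2 km

OC-57: φ = -14.95783°, λ = -99.00033°
MON5: φ = -4.33100°, λ = -93.80650°
BM7: φ = -12.57250°, λ = -93.46083°
δ₁₃ = central angle OC-57→BM7 = 0.102711 rad  (haversine)
θ₁₃ = bearing OC-57→BM7 = 66.768°,  θ₁₂ = bearing OC-57→MON5 = 26.211°
dₓₜ = R·arcsin(sin δ₁₃ · sin(θ₁₃ − θ₁₂)) = 6372.8·arcsin(0.10253·sin(40.557°)) = 425.163 km
|dₓₜ| = 425.163 km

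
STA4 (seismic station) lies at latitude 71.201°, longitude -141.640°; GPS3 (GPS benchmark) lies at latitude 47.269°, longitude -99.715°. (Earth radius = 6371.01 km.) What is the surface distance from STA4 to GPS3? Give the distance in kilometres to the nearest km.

3436 km

Δφ = -23.9320°,  Δλ = 41.9250°
a = sin²(Δφ/2) + cos φ₁ cos φ₂ sin²(Δλ/2) = 0.070973
c = 2·arcsin(√a) = 0.539328 rad = 30.9012°
d = R·c = 6371.01 × 0.539328 = 3436.1 km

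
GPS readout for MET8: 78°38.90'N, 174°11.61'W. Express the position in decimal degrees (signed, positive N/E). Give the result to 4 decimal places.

lat: 78.6483° N → +78.6483°
lon: 174.1935° W → -174.1935°

+78.6483°, -174.1935°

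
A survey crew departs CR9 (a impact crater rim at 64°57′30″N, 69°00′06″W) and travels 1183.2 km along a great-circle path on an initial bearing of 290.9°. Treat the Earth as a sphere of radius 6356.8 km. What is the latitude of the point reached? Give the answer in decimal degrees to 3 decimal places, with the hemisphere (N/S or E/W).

66.678°N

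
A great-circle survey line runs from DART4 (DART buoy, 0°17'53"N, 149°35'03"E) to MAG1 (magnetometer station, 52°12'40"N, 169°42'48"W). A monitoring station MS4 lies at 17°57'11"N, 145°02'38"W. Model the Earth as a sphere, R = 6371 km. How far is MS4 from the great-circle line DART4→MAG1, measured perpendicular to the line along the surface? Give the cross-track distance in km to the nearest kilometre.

4365 km

DART4: φ = +0.29806°, λ = +149.58417°
MAG1: φ = +52.21111°, λ = -169.71333°
MS4: φ = +17.95306°, λ = -145.04389°
δ₁₃ = central angle DART4→MS4 = 1.161424 rad  (haversine)
θ₁₃ = bearing DART4→MS4 = 70.504°,  θ₁₂ = bearing DART4→MAG1 = 26.894°
dₓₜ = R·arcsin(sin δ₁₃ · sin(θ₁₃ − θ₁₂)) = 6371·arcsin(0.91737·sin(43.609°)) = 4364.735 km
|dₓₜ| = 4364.735 km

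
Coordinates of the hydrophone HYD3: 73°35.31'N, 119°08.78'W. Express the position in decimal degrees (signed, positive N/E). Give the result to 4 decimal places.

lat: 73.5885° N → +73.5885°
lon: 119.1463° W → -119.1463°

+73.5885°, -119.1463°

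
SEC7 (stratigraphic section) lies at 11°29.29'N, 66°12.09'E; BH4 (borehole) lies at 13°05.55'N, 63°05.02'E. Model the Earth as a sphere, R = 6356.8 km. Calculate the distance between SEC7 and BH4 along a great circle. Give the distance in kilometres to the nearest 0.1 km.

SEC7: φ = +11.48817°, λ = +66.20150°
BH4: φ = +13.09250°, λ = +63.08367°
Δφ = 1.6043°,  Δλ = -3.1178°
a = sin²(Δφ/2) + cos φ₁ cos φ₂ sin²(Δλ/2) = 0.000902
c = 2·arcsin(√a) = 0.060090 rad = 3.4429°
d = R·c = 6356.8 × 0.060090 = 382.0 km

382.0 km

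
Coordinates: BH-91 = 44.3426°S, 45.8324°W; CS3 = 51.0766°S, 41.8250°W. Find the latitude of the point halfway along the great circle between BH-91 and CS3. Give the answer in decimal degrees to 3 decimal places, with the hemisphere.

Bx = cos φ₂ cos Δλ = 0.626745,  By = cos φ₂ sin Δλ = 0.043908
φₘ = atan2(sin φ₁ + sin φ₂, √((cos φ₁ + Bx)² + By²)) = -47.72697°
λₘ = λ₁ + atan2(By, cos φ₁ + Bx) = -43.95835°

47.727°S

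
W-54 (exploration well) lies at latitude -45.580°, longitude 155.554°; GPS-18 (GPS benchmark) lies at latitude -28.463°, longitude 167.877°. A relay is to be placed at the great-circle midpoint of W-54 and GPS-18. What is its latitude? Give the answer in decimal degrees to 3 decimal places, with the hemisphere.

37.179°S

Bx = cos φ₂ cos Δλ = 0.858870,  By = cos φ₂ sin Δλ = 0.187625
φₘ = atan2(sin φ₁ + sin φ₂, √((cos φ₁ + Bx)² + By²)) = -37.17913°
λₘ = λ₁ + atan2(By, cos φ₁ + Bx) = 162.41747°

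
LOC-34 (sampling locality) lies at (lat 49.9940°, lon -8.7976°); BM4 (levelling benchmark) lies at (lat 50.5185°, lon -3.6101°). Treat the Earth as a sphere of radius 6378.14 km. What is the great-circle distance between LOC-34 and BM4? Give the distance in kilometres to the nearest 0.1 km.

Δφ = 0.5245°,  Δλ = 5.1875°
a = sin²(Δφ/2) + cos φ₁ cos φ₂ sin²(Δλ/2) = 0.000858
c = 2·arcsin(√a) = 0.058593 rad = 3.3571°
d = R·c = 6378.14 × 0.058593 = 373.7 km

373.7 km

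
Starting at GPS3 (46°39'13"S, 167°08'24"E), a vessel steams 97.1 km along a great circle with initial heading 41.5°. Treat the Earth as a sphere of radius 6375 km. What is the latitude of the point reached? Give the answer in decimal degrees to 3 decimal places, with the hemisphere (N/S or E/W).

45.997°S

GPS3: φ = -46.65361°, λ = +167.14000°
δ = d/R = 97.1/6375 = 0.015231 rad
φ₂ = arcsin(sin φ₁ cos δ + cos φ₁ sin δ cos θ)
   = arcsin(-0.72722·0.99988 + 0.68641·0.01523·0.74896) = -45.99696°
λ₂ = λ₁ + atan2(sin θ sin δ cos φ₁, cos δ − sin φ₁ sin φ₂) = 167.97240°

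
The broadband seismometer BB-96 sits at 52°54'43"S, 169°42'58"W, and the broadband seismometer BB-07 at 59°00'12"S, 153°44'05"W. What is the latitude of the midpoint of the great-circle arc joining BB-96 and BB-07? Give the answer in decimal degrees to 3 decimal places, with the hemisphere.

BB-96: φ = -52.91194°, λ = -169.71611°
BB-07: φ = -59.00333°, λ = -153.73472°
Bx = cos φ₂ cos Δλ = 0.495085,  By = cos φ₂ sin Δλ = 0.141789
φₘ = atan2(sin φ₁ + sin φ₂, √((cos φ₁ + Bx)² + By²)) = -56.21486°
λₘ = λ₁ + atan2(By, cos φ₁ + Bx) = -162.35883°

56.215°S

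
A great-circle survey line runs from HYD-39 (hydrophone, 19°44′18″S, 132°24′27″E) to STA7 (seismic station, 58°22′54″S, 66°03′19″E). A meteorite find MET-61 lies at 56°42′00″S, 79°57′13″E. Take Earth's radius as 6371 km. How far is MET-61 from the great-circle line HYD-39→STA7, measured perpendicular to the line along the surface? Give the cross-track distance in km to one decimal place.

40.4 km

HYD-39: φ = -19.73833°, λ = +132.40750°
STA7: φ = -58.38167°, λ = +66.05528°
MET-61: φ = -56.70000°, λ = +79.95361°
δ₁₃ = central angle HYD-39→MET-61 = 0.930804 rad  (haversine)
θ₁₃ = bearing HYD-39→MET-61 = 212.868°,  θ₁₂ = bearing HYD-39→STA7 = 213.321°
dₓₜ = R·arcsin(sin δ₁₃ · sin(θ₁₃ − θ₁₂)) = 6371·arcsin(0.80210·sin(-0.453°)) = -40.430 km
|dₓₜ| = 40.430 km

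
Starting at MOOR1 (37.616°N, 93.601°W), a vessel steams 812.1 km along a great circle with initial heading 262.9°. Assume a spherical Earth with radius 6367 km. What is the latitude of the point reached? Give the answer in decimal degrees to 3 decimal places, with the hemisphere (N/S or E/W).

δ = d/R = 812.1/6367 = 0.127548 rad
φ₂ = arcsin(sin φ₁ cos δ + cos φ₁ sin δ cos θ)
   = arcsin(0.61037·0.99188 + 0.79212·0.12720·-0.12360) = 36.36693°
λ₂ = λ₁ + atan2(sin θ sin δ cos φ₁, cos δ − sin φ₁ sin φ₂) = -102.61978°

36.367°N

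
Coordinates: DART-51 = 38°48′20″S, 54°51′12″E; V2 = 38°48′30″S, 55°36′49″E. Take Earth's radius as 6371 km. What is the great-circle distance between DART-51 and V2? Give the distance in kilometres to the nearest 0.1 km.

DART-51: φ = -38.80556°, λ = +54.85333°
V2: φ = -38.80833°, λ = +55.61361°
Δφ = -0.0028°,  Δλ = 0.7603°
a = sin²(Δφ/2) + cos φ₁ cos φ₂ sin²(Δλ/2) = 0.000027
c = 2·arcsin(√a) = 0.010340 rad = 0.5925°
d = R·c = 6371 × 0.010340 = 65.9 km

65.9 km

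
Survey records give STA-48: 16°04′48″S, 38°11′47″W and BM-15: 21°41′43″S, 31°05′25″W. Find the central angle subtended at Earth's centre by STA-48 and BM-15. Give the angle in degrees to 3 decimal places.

8.757°

STA-48: φ = -16.08000°, λ = -38.19639°
BM-15: φ = -21.69528°, λ = -31.09028°
Δφ = -5.6153°,  Δλ = 7.1061°
a = sin²(Δφ/2) + cos φ₁ cos φ₂ sin²(Δλ/2) = 0.005828
c = 2·arcsin(√a) = 0.152835 rad = 8.7568°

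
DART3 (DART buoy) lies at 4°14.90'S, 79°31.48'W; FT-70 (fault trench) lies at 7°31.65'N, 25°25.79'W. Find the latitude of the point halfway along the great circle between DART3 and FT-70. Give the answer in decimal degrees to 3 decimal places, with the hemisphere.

DART3: φ = -4.24833°, λ = -79.52467°
FT-70: φ = +7.52750°, λ = -25.42983°
Bx = cos φ₂ cos Δλ = 0.581391,  By = cos φ₂ sin Δλ = 0.803008
φₘ = atan2(sin φ₁ + sin φ₂, √((cos φ₁ + Bx)² + By²)) = 1.84079°
λₘ = λ₁ + atan2(By, cos φ₁ + Bx) = -52.56360°

1.841°N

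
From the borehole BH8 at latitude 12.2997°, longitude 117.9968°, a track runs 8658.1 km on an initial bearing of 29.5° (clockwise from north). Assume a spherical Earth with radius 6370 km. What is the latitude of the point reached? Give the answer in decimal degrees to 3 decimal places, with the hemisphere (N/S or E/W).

δ = d/R = 8658.1/6370 = 1.359199 rad
φ₂ = arcsin(sin φ₁ cos δ + cos φ₁ sin δ cos θ)
   = arcsin(0.21303·0.21002 + 0.97705·0.97770·0.87036) = 61.18159°
λ₂ = λ₁ + atan2(sin θ sin δ cos φ₁, cos δ − sin φ₁ sin φ₂) = -154.84853°

61.182°N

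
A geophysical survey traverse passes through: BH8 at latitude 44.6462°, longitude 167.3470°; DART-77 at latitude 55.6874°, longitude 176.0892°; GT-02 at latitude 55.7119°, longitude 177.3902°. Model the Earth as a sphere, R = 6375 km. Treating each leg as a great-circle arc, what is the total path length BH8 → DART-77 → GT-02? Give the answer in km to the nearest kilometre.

BH8→DART-77: c = 0.215683 rad, d = 1374.98 km
DART-77→GT-02: c = 0.012803 rad, d = 81.62 km
Total = 1374.98 + 81.62 = 1456.60 km

1457 km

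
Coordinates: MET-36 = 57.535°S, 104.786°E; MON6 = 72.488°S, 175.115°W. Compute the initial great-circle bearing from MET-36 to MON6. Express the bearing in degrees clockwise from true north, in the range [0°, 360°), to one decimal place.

147.7°

Δλ = 80.0990°
y = sin Δλ · cos φ₂ = 0.296424
x = cos φ₁ sin φ₂ − sin φ₁ cos φ₂ cos Δλ = -0.468253
θ = atan2(y, x) = 147.6644° → 147.6644° (mod 360°)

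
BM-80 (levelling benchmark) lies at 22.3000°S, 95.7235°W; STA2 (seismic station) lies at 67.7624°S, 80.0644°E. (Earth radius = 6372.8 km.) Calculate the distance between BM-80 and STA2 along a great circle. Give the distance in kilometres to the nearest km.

Δφ = -45.4624°,  Δλ = 175.7879°
a = sin²(Δφ/2) + cos φ₁ cos φ₂ sin²(Δλ/2) = 0.498983
c = 2·arcsin(√a) = 1.568761 rad = 89.8834°
d = R·c = 6372.8 × 1.568761 = 9997.4 km

9997 km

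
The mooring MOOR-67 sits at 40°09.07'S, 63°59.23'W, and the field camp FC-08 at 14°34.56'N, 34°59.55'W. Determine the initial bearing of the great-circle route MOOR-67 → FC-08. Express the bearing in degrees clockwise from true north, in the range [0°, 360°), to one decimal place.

32.4°

MOOR-67: φ = -40.15117°, λ = -63.98717°
FC-08: φ = +14.57600°, λ = -34.99250°
Δλ = 28.9947°
y = sin Δλ · cos φ₂ = 0.469127
x = cos φ₁ sin φ₂ − sin φ₁ cos φ₂ cos Δλ = 0.738196
θ = atan2(y, x) = 32.4362° → 32.4362° (mod 360°)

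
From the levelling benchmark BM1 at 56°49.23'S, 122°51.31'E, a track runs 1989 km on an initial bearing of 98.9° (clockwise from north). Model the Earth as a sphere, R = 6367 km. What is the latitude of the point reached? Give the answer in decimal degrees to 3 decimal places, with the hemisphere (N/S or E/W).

55.333°S

BM1: φ = -56.82050°, λ = +122.85517°
δ = d/R = 1989/6367 = 0.312392 rad
φ₂ = arcsin(sin φ₁ cos δ + cos φ₁ sin δ cos θ)
   = arcsin(-0.83696·0.95160 + 0.54726·0.30734·-0.15471) = -55.33318°
λ₂ = λ₁ + atan2(sin θ sin δ cos φ₁, cos δ − sin φ₁ sin φ₂) = 155.11871°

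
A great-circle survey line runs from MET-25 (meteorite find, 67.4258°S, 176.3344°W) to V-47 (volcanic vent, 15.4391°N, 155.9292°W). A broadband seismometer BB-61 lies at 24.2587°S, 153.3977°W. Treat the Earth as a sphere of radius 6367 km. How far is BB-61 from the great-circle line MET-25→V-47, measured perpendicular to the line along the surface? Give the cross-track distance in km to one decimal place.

δ₁₃ = central angle MET-25→BB-61 = 0.793029 rad  (haversine)
θ₁₃ = bearing MET-25→BB-61 = 29.913°,  θ₁₂ = bearing MET-25→V-47 = 19.743°
dₓₜ = R·arcsin(sin δ₁₃ · sin(θ₁₃ − θ₁₂)) = 6367·arcsin(0.71248·sin(10.170°)) = 803.097 km
|dₓₜ| = 803.097 km

803.1 km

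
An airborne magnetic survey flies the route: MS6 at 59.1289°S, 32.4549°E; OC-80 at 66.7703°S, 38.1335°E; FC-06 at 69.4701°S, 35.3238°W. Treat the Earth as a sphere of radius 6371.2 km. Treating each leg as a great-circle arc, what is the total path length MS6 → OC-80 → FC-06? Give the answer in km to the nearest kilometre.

3770 km

MS6→OC-80: c = 0.140639 rad, d = 896.04 km
OC-80→FC-06: c = 0.451134 rad, d = 2874.27 km
Total = 896.04 + 2874.27 = 3770.31 km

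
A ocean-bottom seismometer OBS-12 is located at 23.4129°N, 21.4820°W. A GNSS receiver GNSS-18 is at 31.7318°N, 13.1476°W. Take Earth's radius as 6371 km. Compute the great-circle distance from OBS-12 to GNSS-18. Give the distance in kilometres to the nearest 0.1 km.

1236.2 km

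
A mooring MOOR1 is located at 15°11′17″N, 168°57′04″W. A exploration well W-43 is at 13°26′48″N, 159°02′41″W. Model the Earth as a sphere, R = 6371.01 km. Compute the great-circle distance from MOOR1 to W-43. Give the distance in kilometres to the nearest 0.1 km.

MOOR1: φ = +15.18806°, λ = -168.95111°
W-43: φ = +13.44667°, λ = -159.04472°
Δφ = -1.7414°,  Δλ = 9.9064°
a = sin²(Δφ/2) + cos φ₁ cos φ₂ sin²(Δλ/2) = 0.007228
c = 2·arcsin(√a) = 0.170243 rad = 9.7542°
d = R·c = 6371.01 × 0.170243 = 1084.6 km

1084.6 km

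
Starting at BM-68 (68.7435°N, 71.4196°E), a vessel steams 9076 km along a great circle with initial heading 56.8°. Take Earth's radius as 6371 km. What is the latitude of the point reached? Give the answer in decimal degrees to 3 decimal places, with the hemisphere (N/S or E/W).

19.401°N

δ = d/R = 9076/6371 = 1.424580 rad
φ₂ = arcsin(sin φ₁ cos δ + cos φ₁ sin δ cos θ)
   = arcsin(0.93197·0.14570 + 0.36254·0.98933·0.54756) = 19.40120°
λ₂ = λ₁ + atan2(sin θ sin δ cos φ₁, cos δ − sin φ₁ sin φ₂) = -169.94340°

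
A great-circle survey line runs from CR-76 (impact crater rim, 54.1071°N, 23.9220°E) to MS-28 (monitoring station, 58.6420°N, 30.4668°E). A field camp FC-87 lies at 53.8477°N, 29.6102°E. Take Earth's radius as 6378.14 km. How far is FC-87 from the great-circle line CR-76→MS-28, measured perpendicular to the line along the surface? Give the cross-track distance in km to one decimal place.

δ₁₃ = central angle CR-76→FC-87 = 0.058545 rad  (haversine)
θ₁₃ = bearing CR-76→FC-87 = 92.129°,  θ₁₂ = bearing CR-76→MS-28 = 35.941°
dₓₜ = R·arcsin(sin δ₁₃ · sin(θ₁₃ − θ₁₂)) = 6378.14·arcsin(0.05851·sin(56.188°)) = 310.198 km
|dₓₜ| = 310.198 km

310.2 km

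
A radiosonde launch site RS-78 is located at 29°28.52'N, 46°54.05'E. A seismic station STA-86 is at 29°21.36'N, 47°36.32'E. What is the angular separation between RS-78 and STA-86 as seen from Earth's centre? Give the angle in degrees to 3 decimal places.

0.625°

RS-78: φ = +29.47533°, λ = +46.90083°
STA-86: φ = +29.35600°, λ = +47.60533°
Δφ = -0.1193°,  Δλ = 0.7045°
a = sin²(Δφ/2) + cos φ₁ cos φ₂ sin²(Δλ/2) = 0.000030
c = 2·arcsin(√a) = 0.010911 rad = 0.6252°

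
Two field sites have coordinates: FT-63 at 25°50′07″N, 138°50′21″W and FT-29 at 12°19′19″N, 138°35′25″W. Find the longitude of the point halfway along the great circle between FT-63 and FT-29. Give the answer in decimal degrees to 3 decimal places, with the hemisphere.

FT-63: φ = +25.83528°, λ = -138.83917°
FT-29: φ = +12.32194°, λ = -138.59028°
Bx = cos φ₂ cos Δλ = 0.976955,  By = cos φ₂ sin Δλ = 0.004244
φₘ = atan2(sin φ₁ + sin φ₂, √((cos φ₁ + Bx)² + By²)) = 19.07865°
λₘ = λ₁ + atan2(By, cos φ₁ + Bx) = -138.70962°

138.710°W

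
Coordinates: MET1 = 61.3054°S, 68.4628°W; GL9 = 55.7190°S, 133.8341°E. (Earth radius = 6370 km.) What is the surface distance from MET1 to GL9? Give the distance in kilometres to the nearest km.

Δφ = 5.5864°,  Δλ = -157.7031°
a = sin²(Δφ/2) + cos φ₁ cos φ₂ sin²(Δλ/2) = 0.262705
c = 2·arcsin(√a) = 1.076297 rad = 61.6673°
d = R·c = 6370 × 1.076297 = 6856.0 km

6856 km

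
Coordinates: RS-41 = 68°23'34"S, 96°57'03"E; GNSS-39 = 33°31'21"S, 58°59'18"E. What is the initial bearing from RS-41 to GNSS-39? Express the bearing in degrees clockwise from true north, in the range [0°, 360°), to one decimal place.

308.5°

RS-41: φ = -68.39278°, λ = +96.95083°
GNSS-39: φ = -33.52250°, λ = +58.98833°
Δλ = -37.9625°
y = sin Δλ · cos φ₂ = -0.512828
x = cos φ₁ sin φ₂ − sin φ₁ cos φ₂ cos Δλ = 0.407722
θ = atan2(y, x) = -51.5136° → 308.4864° (mod 360°)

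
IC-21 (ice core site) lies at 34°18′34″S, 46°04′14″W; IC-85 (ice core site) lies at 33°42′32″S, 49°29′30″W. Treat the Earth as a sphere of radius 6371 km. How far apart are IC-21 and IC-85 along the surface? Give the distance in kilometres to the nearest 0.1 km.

322.3 km

IC-21: φ = -34.30944°, λ = -46.07056°
IC-85: φ = -33.70889°, λ = -49.49167°
Δφ = 0.6006°,  Δλ = -3.4211°
a = sin²(Δφ/2) + cos φ₁ cos φ₂ sin²(Δλ/2) = 0.000640
c = 2·arcsin(√a) = 0.050591 rad = 2.8987°
d = R·c = 6371 × 0.050591 = 322.3 km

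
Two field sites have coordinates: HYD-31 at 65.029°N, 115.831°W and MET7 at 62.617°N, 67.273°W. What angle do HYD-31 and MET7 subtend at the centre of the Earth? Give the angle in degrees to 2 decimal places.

Δφ = -2.4120°,  Δλ = 48.5580°
a = sin²(Δφ/2) + cos φ₁ cos φ₂ sin²(Δλ/2) = 0.033271
c = 2·arcsin(√a) = 0.366858 rad = 21.0194°

21.02°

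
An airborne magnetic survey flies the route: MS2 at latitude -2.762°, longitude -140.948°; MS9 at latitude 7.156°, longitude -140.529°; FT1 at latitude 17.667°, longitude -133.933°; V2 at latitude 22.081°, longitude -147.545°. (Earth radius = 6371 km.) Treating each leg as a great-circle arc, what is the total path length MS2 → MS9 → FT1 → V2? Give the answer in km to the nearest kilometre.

MS2→MS9: c = 0.173256 rad, d = 1103.81 km
MS9→FT1: c = 0.215067 rad, d = 1370.19 km
FT1→V2: c = 0.236203 rad, d = 1504.85 km
Total = 1103.81 + 1370.19 + 1504.85 = 3978.86 km

3979 km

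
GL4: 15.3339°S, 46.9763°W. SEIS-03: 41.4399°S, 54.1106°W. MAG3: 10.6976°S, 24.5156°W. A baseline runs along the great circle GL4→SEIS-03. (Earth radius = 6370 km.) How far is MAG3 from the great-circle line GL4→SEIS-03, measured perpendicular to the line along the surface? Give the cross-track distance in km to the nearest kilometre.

2310 km

δ₁₃ = central angle GL4→MAG3 = 0.390177 rad  (haversine)
θ₁₃ = bearing GL4→MAG3 = 80.753°,  θ₁₂ = bearing GL4→SEIS-03 = 191.906°
dₓₜ = R·arcsin(sin δ₁₃ · sin(θ₁₃ − θ₁₂)) = 6370·arcsin(0.38035·sin(-111.153°)) = -2309.882 km
|dₓₜ| = 2309.882 km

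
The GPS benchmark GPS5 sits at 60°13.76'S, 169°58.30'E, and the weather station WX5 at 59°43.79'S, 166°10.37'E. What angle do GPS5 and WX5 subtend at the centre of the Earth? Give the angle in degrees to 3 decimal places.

1.965°

GPS5: φ = -60.22933°, λ = +169.97167°
WX5: φ = -59.72983°, λ = +166.17283°
Δφ = 0.4995°,  Δλ = -3.7988°
a = sin²(Δφ/2) + cos φ₁ cos φ₂ sin²(Δλ/2) = 0.000294
c = 2·arcsin(√a) = 0.034293 rad = 1.9648°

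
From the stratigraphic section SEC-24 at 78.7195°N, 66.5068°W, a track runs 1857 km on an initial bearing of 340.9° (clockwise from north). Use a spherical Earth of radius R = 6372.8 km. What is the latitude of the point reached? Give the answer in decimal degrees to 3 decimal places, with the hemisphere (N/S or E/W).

82.952°N

δ = d/R = 1857/6372.8 = 0.291395 rad
φ₂ = arcsin(sin φ₁ cos δ + cos φ₁ sin δ cos θ)
   = arcsin(0.98068·0.95784 + 0.19561·0.28729·0.94495) = 82.95180°
λ₂ = λ₁ + atan2(sin θ sin δ cos φ₁, cos δ − sin φ₁ sin φ₂) = 163.49969°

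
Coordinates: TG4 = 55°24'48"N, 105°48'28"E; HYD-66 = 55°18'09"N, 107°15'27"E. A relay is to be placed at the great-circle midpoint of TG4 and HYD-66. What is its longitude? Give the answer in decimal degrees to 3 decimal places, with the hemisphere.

TG4: φ = +55.41333°, λ = +105.80778°
HYD-66: φ = +55.30250°, λ = +107.25750°
Bx = cos φ₂ cos Δλ = 0.569061,  By = cos φ₂ sin Δλ = 0.014402
φₘ = atan2(sin φ₁ + sin φ₂, √((cos φ₁ + Bx)² + By²)) = 55.36006°
λₘ = λ₁ + atan2(By, cos φ₁ + Bx) = 106.53365°

106.534°E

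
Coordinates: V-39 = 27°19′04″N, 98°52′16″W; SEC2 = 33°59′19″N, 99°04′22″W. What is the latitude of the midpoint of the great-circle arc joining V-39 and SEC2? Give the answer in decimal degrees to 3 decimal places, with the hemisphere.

V-39: φ = +27.31778°, λ = -98.87111°
SEC2: φ = +33.98861°, λ = -99.07278°
Bx = cos φ₂ cos Δλ = 0.829144,  By = cos φ₂ sin Δλ = -0.002918
φₘ = atan2(sin φ₁ + sin φ₂, √((cos φ₁ + Bx)² + By²)) = 30.65323°
λₘ = λ₁ + atan2(By, cos φ₁ + Bx) = -98.96846°

30.653°N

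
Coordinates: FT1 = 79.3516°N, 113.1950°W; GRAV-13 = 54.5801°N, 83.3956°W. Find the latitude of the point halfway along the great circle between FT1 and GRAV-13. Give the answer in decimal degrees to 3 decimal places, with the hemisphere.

Bx = cos φ₂ cos Δλ = 0.502929,  By = cos φ₂ sin Δλ = 0.288023
φₘ = atan2(sin φ₁ + sin φ₂, √((cos φ₁ + Bx)² + By²)) = 67.47403°
λₘ = λ₁ + atan2(By, cos φ₁ + Bx) = -90.47036°

67.474°N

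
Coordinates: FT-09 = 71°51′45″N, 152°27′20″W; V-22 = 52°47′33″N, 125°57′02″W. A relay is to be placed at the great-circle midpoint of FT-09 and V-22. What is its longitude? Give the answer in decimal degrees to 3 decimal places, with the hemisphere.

134.889°W

FT-09: φ = +71.86250°, λ = -152.45556°
V-22: φ = +52.79250°, λ = -125.95056°
Bx = cos φ₂ cos Δλ = 0.541146,  By = cos φ₂ sin Δλ = 0.269865
φₘ = atan2(sin φ₁ + sin φ₂, √((cos φ₁ + Bx)² + By²)) = 62.89278°
λₘ = λ₁ + atan2(By, cos φ₁ + Bx) = -134.88896°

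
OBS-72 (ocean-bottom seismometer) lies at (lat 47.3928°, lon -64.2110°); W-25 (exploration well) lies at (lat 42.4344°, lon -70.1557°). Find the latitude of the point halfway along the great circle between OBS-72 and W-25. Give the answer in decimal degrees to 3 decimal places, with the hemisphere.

Bx = cos φ₂ cos Δλ = 0.734081,  By = cos φ₂ sin Δλ = -0.076439
φₘ = atan2(sin φ₁ + sin φ₂, √((cos φ₁ + Bx)² + By²)) = 44.95209°
λₘ = λ₁ + atan2(By, cos φ₁ + Bx) = -67.31177°

44.952°N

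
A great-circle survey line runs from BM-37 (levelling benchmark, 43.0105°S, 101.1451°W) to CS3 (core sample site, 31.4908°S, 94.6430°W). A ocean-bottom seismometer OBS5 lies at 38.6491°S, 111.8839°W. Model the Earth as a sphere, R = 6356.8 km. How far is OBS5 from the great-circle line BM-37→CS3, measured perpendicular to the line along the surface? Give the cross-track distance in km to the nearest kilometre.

δ₁₃ = central angle BM-37→OBS5 = 0.160779 rad  (haversine)
θ₁₃ = bearing BM-37→OBS5 = 294.630°,  θ₁₂ = bearing BM-37→CS3 = 26.232°
dₓₜ = R·arcsin(sin δ₁₃ · sin(θ₁₃ − θ₁₂)) = 6356.8·arcsin(0.16009·sin(268.398°)) = -1021.639 km
|dₓₜ| = 1021.639 km

1022 km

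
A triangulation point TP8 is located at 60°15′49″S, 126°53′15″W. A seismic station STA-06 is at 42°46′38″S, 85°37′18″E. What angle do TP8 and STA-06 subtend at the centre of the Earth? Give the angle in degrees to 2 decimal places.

73.58°

TP8: φ = -60.26361°, λ = -126.88750°
STA-06: φ = -42.77722°, λ = +85.62167°
Δφ = 17.4864°,  Δλ = -147.4908°
a = sin²(Δφ/2) + cos φ₁ cos φ₂ sin²(Δλ/2) = 0.358653
c = 2·arcsin(√a) = 1.284195 rad = 73.5790°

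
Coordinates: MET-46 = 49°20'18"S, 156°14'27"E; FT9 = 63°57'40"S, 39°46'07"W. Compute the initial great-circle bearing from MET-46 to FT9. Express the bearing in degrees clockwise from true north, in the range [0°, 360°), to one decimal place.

172.4°

MET-46: φ = -49.33833°, λ = +156.24083°
FT9: φ = -63.96111°, λ = -39.76861°
Δλ = 163.9906°
y = sin Δλ · cos φ₂ = 0.121069
x = cos φ₁ sin φ₂ − sin φ₁ cos φ₂ cos Δλ = -0.905535
θ = atan2(y, x) = 172.3848° → 172.3848° (mod 360°)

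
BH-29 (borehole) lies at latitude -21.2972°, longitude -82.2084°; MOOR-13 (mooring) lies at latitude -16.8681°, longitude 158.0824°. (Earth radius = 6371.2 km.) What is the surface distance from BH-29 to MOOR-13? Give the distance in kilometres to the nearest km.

Δφ = 4.4291°,  Δλ = -119.7092°
a = sin²(Δφ/2) + cos φ₁ cos φ₂ sin²(Δλ/2) = 0.668248
c = 2·arcsin(√a) = 1.913989 rad = 109.6635°
d = R·c = 6371.2 × 1.913989 = 12194.4 km

12194 km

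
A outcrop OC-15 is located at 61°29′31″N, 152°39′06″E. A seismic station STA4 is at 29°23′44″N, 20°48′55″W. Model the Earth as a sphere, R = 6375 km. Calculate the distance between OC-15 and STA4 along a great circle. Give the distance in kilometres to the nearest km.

9898 km

OC-15: φ = +61.49194°, λ = +152.65167°
STA4: φ = +29.39556°, λ = -20.81528°
Δφ = -32.0964°,  Δλ = -173.4669°
a = sin²(Δφ/2) + cos φ₁ cos φ₂ sin²(Δλ/2) = 0.490905
c = 2·arcsin(√a) = 1.552606 rad = 88.9578°
d = R·c = 6375 × 1.552606 = 9897.9 km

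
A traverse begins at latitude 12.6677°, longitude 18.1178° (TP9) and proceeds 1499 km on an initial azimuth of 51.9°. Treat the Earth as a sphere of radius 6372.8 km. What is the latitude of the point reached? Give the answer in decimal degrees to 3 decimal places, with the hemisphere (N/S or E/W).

20.705°N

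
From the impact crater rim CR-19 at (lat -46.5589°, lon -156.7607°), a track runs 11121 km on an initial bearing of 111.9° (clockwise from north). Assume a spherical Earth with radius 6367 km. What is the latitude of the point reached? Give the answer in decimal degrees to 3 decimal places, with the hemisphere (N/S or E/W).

δ = d/R = 11121/6367 = 1.746662 rad
φ₂ = arcsin(sin φ₁ cos δ + cos φ₁ sin δ cos θ)
   = arcsin(-0.72608·-0.17496 + 0.68761·0.98458·-0.37299) = -7.20834°
λ₂ = λ₁ + atan2(sin θ sin δ cos φ₁, cos δ − sin φ₁ sin φ₂) = -43.80436°

7.208°S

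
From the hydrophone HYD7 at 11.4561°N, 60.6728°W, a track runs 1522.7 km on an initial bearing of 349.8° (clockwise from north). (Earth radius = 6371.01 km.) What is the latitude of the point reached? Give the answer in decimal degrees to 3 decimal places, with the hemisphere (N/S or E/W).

24.918°N

δ = d/R = 1522.7/6371.01 = 0.239004 rad
φ₂ = arcsin(sin φ₁ cos δ + cos φ₁ sin δ cos θ)
   = arcsin(0.19862·0.97157 + 0.98008·0.23674·0.98420) = 24.91817°
λ₂ = λ₁ + atan2(sin θ sin δ cos φ₁, cos δ − sin φ₁ sin φ₂) = -63.32226°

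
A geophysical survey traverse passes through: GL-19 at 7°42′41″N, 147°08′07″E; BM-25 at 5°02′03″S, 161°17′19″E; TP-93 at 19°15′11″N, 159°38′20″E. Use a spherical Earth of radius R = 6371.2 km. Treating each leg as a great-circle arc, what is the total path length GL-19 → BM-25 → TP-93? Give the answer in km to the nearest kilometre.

4822 km

GL-19: φ = +7.71139°, λ = +147.13528°
BM-25: φ = -5.03417°, λ = +161.28861°
TP-93: φ = +19.25306°, λ = +159.63889°
GL-19→BM-25: c = 0.331992 rad, d = 2115.19 km
BM-25→TP-93: c = 0.424839 rad, d = 2706.73 km
Total = 2115.19 + 2706.73 = 4821.92 km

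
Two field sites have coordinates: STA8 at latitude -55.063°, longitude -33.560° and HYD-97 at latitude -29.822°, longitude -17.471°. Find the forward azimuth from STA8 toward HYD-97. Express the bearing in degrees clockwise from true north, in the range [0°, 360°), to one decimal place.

31.1°

Δλ = 16.0890°
y = sin Δλ · cos φ₂ = 0.240431
x = cos φ₁ sin φ₂ − sin φ₁ cos φ₂ cos Δλ = 0.398570
θ = atan2(y, x) = 31.0998° → 31.0998° (mod 360°)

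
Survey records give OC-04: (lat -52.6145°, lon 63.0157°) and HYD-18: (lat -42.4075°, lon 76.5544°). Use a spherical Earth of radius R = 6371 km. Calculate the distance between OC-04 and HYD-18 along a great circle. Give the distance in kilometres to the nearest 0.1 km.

1518.9 km

Δφ = 10.2070°,  Δλ = 13.5387°
a = sin²(Δφ/2) + cos φ₁ cos φ₂ sin²(Δλ/2) = 0.014142
c = 2·arcsin(√a) = 0.238404 rad = 13.6595°
d = R·c = 6371 × 0.238404 = 1518.9 km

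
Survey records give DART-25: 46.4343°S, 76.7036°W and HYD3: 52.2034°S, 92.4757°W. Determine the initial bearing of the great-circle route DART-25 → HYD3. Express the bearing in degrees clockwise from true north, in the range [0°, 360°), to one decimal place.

234.9°

Δλ = -15.7721°
y = sin Δλ · cos φ₂ = -0.166583
x = cos φ₁ sin φ₂ − sin φ₁ cos φ₂ cos Δλ = -0.117239
θ = atan2(y, x) = -125.1374° → 234.8626° (mod 360°)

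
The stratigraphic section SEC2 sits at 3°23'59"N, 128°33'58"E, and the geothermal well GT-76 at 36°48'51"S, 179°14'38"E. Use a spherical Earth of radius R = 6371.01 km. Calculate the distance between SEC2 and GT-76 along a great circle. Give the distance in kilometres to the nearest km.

SEC2: φ = +3.39972°, λ = +128.56611°
GT-76: φ = -36.81417°, λ = +179.24389°
Δφ = -40.2139°,  Δλ = 50.6778°
a = sin²(Δφ/2) + cos φ₁ cos φ₂ sin²(Δλ/2) = 0.264557
c = 2·arcsin(√a) = 1.080501 rad = 61.9081°
d = R·c = 6371.01 × 1.080501 = 6883.9 km

6884 km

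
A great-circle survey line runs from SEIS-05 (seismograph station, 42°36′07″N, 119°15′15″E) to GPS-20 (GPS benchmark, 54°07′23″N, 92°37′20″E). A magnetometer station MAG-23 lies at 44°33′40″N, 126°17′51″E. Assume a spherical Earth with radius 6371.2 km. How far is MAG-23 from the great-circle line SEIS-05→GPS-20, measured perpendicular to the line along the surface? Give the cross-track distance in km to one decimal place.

SEIS-05: φ = +42.60194°, λ = +119.25417°
GPS-20: φ = +54.12306°, λ = +92.62222°
MAG-23: φ = +44.56111°, λ = +126.29750°
δ₁₃ = central angle SEIS-05→MAG-23 = 0.095349 rad  (haversine)
θ₁₃ = bearing SEIS-05→MAG-23 = 66.589°,  θ₁₂ = bearing SEIS-05→GPS-20 = 312.630°
dₓₜ = R·arcsin(sin δ₁₃ · sin(θ₁₃ − θ₁₂)) = 6371.2·arcsin(0.09520·sin(-246.041°)) = 555.002 km
|dₓₜ| = 555.002 km

555.0 km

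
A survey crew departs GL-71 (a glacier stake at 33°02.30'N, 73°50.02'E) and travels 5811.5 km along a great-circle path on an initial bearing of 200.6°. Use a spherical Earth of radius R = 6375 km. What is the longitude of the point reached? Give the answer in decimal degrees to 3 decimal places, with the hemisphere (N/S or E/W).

56.959°E

GL-71: φ = +33.03833°, λ = +73.83367°
δ = d/R = 5811.5/6375 = 0.911608 rad
φ₂ = arcsin(sin φ₁ cos δ + cos φ₁ sin δ cos θ)
   = arcsin(0.54520·0.61248 + 0.83831·0.79049·-0.93606) = -16.64129°
λ₂ = λ₁ + atan2(sin θ sin δ cos φ₁, cos δ − sin φ₁ sin φ₂) = 56.95863°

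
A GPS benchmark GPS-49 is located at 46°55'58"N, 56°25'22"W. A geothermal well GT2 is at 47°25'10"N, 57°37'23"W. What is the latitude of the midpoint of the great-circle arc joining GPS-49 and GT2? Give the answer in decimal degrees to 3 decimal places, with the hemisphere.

GPS-49: φ = +46.93278°, λ = -56.42278°
GT2: φ = +47.41944°, λ = -57.62306°
Bx = cos φ₂ cos Δλ = 0.676478,  By = cos φ₂ sin Δλ = -0.014173
φₘ = atan2(sin φ₁ + sin φ₂, √((cos φ₁ + Bx)² + By²)) = 47.17768°
λₘ = λ₁ + atan2(By, cos φ₁ + Bx) = -57.02017°

47.178°N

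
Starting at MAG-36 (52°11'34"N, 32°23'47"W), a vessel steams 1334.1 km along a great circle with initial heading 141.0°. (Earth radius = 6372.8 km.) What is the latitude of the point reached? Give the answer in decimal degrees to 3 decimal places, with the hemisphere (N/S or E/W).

42.363°N

MAG-36: φ = +52.19278°, λ = -32.39639°
δ = d/R = 1334.1/6372.8 = 0.209343 rad
φ₂ = arcsin(sin φ₁ cos δ + cos φ₁ sin δ cos θ)
   = arcsin(0.79008·0.97817 + 0.61301·0.20782·-0.77715) = 42.36300°
λ₂ = λ₁ + atan2(sin θ sin δ cos φ₁, cos δ − sin φ₁ sin φ₂) = -22.20133°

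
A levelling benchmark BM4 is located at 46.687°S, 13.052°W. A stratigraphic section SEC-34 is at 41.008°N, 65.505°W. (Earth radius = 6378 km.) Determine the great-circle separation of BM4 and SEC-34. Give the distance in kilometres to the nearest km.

Δφ = 87.6950°,  Δλ = -52.4530°
a = sin²(Δφ/2) + cos φ₁ cos φ₂ sin²(Δλ/2) = 0.580986
c = 2·arcsin(√a) = 1.733484 rad = 99.3213°
d = R·c = 6378 × 1.733484 = 11056.2 km

11056 km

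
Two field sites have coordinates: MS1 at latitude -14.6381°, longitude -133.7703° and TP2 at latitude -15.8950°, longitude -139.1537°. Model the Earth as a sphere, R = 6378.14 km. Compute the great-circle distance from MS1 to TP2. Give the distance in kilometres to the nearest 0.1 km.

594.8 km

Δφ = -1.2569°,  Δλ = -5.3834°
a = sin²(Δφ/2) + cos φ₁ cos φ₂ sin²(Δλ/2) = 0.002173
c = 2·arcsin(√a) = 0.093255 rad = 5.3431°
d = R·c = 6378.14 × 0.093255 = 594.8 km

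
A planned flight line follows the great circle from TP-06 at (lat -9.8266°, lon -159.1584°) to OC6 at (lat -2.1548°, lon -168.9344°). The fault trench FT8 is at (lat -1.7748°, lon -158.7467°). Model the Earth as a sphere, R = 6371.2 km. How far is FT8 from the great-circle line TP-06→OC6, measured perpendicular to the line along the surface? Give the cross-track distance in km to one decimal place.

735.9 km

δ₁₃ = central angle TP-06→FT8 = 0.140712 rad  (haversine)
θ₁₃ = bearing TP-06→FT8 = 2.935°,  θ₁₂ = bearing TP-06→OC6 = 307.675°
dₓₜ = R·arcsin(sin δ₁₃ · sin(θ₁₃ − θ₁₂)) = 6371.2·arcsin(0.14025·sin(-304.739°)) = 735.910 km
|dₓₜ| = 735.910 km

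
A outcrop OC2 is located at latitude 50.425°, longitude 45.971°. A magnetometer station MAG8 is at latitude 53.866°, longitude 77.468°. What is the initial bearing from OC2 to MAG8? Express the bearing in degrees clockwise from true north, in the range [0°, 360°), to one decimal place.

Δλ = 31.4970°
y = sin Δλ · cos φ₂ = 0.308078
x = cos φ₁ sin φ₂ − sin φ₁ cos φ₂ cos Δλ = 0.126986
θ = atan2(y, x) = 67.5992° → 67.5992° (mod 360°)

67.6°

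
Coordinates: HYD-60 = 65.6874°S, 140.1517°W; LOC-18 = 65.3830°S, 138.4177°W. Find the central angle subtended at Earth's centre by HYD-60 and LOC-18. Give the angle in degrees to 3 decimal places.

Δφ = 0.3044°,  Δλ = 1.7340°
a = sin²(Δφ/2) + cos φ₁ cos φ₂ sin²(Δλ/2) = 0.000046
c = 2·arcsin(√a) = 0.013612 rad = 0.7799°

0.780°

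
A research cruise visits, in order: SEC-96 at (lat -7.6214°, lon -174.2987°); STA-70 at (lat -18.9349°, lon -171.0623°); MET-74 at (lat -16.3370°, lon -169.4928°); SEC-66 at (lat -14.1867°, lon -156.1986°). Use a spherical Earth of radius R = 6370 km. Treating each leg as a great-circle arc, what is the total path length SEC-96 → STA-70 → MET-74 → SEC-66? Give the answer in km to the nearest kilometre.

3084 km

SEC-96→STA-70: c = 0.204940 rad, d = 1305.47 km
STA-70→MET-74: c = 0.052319 rad, d = 333.27 km
MET-74→SEC-66: c = 0.226919 rad, d = 1445.47 km
Total = 1305.47 + 333.27 + 1445.47 = 3084.21 km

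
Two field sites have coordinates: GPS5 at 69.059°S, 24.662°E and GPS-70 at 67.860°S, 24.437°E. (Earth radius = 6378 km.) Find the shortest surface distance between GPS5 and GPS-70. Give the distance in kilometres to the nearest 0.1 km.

Δφ = 1.1990°,  Δλ = -0.2250°
a = sin²(Δφ/2) + cos φ₁ cos φ₂ sin²(Δλ/2) = 0.000110
c = 2·arcsin(√a) = 0.020976 rad = 1.2018°
d = R·c = 6378 × 0.020976 = 133.8 km

133.8 km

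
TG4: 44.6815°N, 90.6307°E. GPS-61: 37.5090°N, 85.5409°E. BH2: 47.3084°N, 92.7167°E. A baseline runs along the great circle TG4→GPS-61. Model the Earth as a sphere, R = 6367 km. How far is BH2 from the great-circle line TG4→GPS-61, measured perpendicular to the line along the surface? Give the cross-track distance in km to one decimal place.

9.9 km

δ₁₃ = central angle TG4→BH2 = 0.052357 rad  (haversine)
θ₁₃ = bearing TG4→BH2 = 28.139°,  θ₁₂ = bearing TG4→GPS-61 = 209.845°
dₓₜ = R·arcsin(sin δ₁₃ · sin(θ₁₃ − θ₁₂)) = 6367·arcsin(0.05233·sin(-181.707°)) = 9.923 km
|dₓₜ| = 9.923 km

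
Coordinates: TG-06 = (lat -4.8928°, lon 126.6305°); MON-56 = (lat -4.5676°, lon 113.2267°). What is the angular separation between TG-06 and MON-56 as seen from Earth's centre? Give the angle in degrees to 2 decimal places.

13.36°

Δφ = 0.3252°,  Δλ = -13.4038°
a = sin²(Δφ/2) + cos φ₁ cos φ₂ sin²(Δλ/2) = 0.013535
c = 2·arcsin(√a) = 0.233209 rad = 13.3619°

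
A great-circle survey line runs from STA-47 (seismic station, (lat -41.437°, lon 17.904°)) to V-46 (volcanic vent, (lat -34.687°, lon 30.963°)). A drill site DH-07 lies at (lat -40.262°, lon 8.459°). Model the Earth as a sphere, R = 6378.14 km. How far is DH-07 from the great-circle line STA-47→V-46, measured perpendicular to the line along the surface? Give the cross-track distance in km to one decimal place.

465.1 km

δ₁₃ = central angle STA-47→DH-07 = 0.126303 rad  (haversine)
θ₁₃ = bearing STA-47→DH-07 = 276.225°,  θ₁₂ = bearing STA-47→V-46 = 60.888°
dₓₜ = R·arcsin(sin δ₁₃ · sin(θ₁₃ − θ₁₂)) = 6378.14·arcsin(0.12597·sin(215.337°)) = -465.114 km
|dₓₜ| = 465.114 km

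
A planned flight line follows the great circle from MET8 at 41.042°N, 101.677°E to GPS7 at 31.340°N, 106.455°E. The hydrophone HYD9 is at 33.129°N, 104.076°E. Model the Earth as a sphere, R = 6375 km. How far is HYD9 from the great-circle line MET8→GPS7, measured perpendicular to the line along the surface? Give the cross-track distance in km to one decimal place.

δ₁₃ = central angle MET8→HYD9 = 0.142072 rad  (haversine)
θ₁₃ = bearing MET8→HYD9 = 165.667°,  θ₁₂ = bearing MET8→GPS7 = 156.873°
dₓₜ = R·arcsin(sin δ₁₃ · sin(θ₁₃ − θ₁₂)) = 6375·arcsin(0.14159·sin(8.793°)) = 138.002 km
|dₓₜ| = 138.002 km

138.0 km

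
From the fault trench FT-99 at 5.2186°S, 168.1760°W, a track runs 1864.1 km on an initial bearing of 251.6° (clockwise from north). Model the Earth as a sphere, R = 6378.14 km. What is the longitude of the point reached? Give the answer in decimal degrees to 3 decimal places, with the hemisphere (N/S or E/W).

175.694°E

δ = d/R = 1864.1/6378.14 = 0.292264 rad
φ₂ = arcsin(sin φ₁ cos δ + cos φ₁ sin δ cos θ)
   = arcsin(-0.09096·0.95759 + 0.99585·0.28812·-0.31565) = -10.23389°
λ₂ = λ₁ + atan2(sin θ sin δ cos φ₁, cos δ − sin φ₁ sin φ₂) = 175.69441°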